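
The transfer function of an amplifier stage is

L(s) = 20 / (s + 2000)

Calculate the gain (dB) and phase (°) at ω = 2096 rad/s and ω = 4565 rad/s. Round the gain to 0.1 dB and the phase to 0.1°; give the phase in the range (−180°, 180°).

ω = 2096: -43.2 dB, -46.3°; ω = 4565: -47.9 dB, -66.3°

Substitute s = j2096:
Numerator: 20 = 20 + j0
Denominator: (j2096) + 2000 = 2000 + j2096
|N| = √(20² + 0²) ≈ 20, ∠N ≈ 0.00°
|D| = √(2000² + 2096²) ≈ 2897.1, ∠D ≈ 46.34°
|L| = 20 / 2897.1 ≈ 0.0069035
Gain = 20 log₁₀(0.0069035) ≈ -43.22 dB
∠L = 0.00° − 46.34° = -46.34°

Substitute s = j4565:
Numerator: 20 = 20 + j0
Denominator: (j4565) + 2000 = 2000 + j4565
|N| = √(20² + 0²) ≈ 20, ∠N ≈ 0.00°
|D| = √(2000² + 4565²) ≈ 4983.9, ∠D ≈ 66.34°
|L| = 20 / 4983.9 ≈ 0.0040129
Gain = 20 log₁₀(0.0040129) ≈ -47.93 dB
∠L = 0.00° − 66.34° = -66.34°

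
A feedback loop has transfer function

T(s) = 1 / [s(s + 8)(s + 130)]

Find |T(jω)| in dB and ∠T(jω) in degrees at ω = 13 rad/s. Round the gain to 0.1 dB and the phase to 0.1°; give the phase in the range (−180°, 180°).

-88.3 dB, -154.1°

At s = jω = j13:
pole (s+8): 8 + j13 → |·| = √(8²+13²) = √233 ≈ 15.264, ∠ = arctan(13/8) ≈ 58.39°
pole (s+130): 130 + j13 → |·| = √(130²+13²) = √17069 ≈ 130.65, ∠ = arctan(13/130) ≈ 5.71°
pole at origin: |s| = 13, ∠ = 90.00° (in denominator)
|T| = 1 / 25925 ≈ 3.8573e-05
Gain = 20 log₁₀(3.8573e-05) ≈ -88.27 dB
∠T = 0.00° − 154.10° = -154.10°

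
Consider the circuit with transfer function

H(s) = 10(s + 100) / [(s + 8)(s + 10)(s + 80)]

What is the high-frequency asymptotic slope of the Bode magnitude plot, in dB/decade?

-40 dB/decade

Each pole contributes −20 dB/decade at high frequency; each zero contributes +20 dB/decade.
Net: 1 zero(s) − 3 pole(s) → -40 dB/decade.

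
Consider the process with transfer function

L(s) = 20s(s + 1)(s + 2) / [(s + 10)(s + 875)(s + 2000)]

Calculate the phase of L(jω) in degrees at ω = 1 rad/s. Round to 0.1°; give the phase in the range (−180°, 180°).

At s = jω = j1:
zero (s+1): 1 + j1 → |·| = √(1²+1²) = √2 ≈ 1.4142, ∠ = arctan(1/1) ≈ 45.00°
zero (s+2): 2 + j1 → |·| = √(2²+1²) = √5 ≈ 2.2361, ∠ = arctan(1/2) ≈ 26.57°
zero at origin: s = j1 → |·| = 1, ∠ = 90.00°
pole (s+10): 10 + j1 → |·| = √(10²+1²) = √101 ≈ 10.05, ∠ = arctan(1/10) ≈ 5.71°
pole (s+875): 875 + j1 → |·| = √(875²+1²) = √765626 ≈ 875, ∠ = arctan(1/875) ≈ 0.07°
pole (s+2000): 2000 + j1 → |·| = √(2000²+1²) = √4000001 ≈ 2000, ∠ = arctan(1/2000) ≈ 0.03°
∠L = 161.57° − 5.81° = 155.76°

155.8°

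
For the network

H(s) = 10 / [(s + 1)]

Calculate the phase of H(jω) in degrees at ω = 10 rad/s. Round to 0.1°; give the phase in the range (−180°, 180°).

-84.3°

At ω = 10 rad/s:
pole (1 + j10·1) = 1 + j10 → |·| ≈ 10.05, ∠ ≈ 84.29°
∠H = (0°) − (84.29°) = -84.29°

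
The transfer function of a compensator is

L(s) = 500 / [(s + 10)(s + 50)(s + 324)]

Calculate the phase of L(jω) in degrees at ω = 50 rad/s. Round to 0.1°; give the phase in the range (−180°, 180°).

At s = jω = j50:
pole (s+10): 10 + j50 → |·| = √(10²+50²) = √2600 ≈ 50.99, ∠ = arctan(50/10) ≈ 78.69°
pole (s+50): 50 + j50 → |·| = √(50²+50²) = √5000 ≈ 70.711, ∠ = arctan(50/50) ≈ 45.00°
pole (s+324): 324 + j50 → |·| = √(324²+50²) = √107476 ≈ 327.84, ∠ = arctan(50/324) ≈ 8.77°
∠L = 0.00° − 132.46° = -132.46°

-132.5°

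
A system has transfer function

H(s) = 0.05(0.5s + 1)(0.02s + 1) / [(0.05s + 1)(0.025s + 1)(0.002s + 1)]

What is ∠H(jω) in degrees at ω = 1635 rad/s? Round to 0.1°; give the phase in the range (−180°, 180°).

-72.7°

At ω = 1635 rad/s:
zero (1 + j1635·0.5) = 1 + j817.5 → |·| ≈ 817.5, ∠ ≈ 89.93°
zero (1 + j1635·0.02) = 1 + j32.7 → |·| ≈ 32.715, ∠ ≈ 88.25°
pole (1 + j1635·0.05) = 1 + j81.75 → |·| ≈ 81.756, ∠ ≈ 89.30°
pole (1 + j1635·0.025) = 1 + j40.875 → |·| ≈ 40.887, ∠ ≈ 88.60°
pole (1 + j1635·0.002) = 1 + j3.27 → |·| ≈ 3.4195, ∠ ≈ 73.00°
∠H = (89.93° + 88.25°) − (89.30° + 88.60° + 73.00°) = -72.72°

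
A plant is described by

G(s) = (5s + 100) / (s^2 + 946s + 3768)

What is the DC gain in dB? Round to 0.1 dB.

-31.5 dB

G(0) = 100 / 3768 ≈ 0.026539
20 log₁₀(0.026539) ≈ -31.52 dB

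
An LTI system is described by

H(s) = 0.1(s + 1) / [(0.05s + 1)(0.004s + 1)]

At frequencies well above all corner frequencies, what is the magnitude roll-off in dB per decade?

Each pole contributes −20 dB/decade at high frequency; each zero contributes +20 dB/decade.
Net: 1 zero(s) − 2 pole(s) → -20 dB/decade.

-20 dB/decade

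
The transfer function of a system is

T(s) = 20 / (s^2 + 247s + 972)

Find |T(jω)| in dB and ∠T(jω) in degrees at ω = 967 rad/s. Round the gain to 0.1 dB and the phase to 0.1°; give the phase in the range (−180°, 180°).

Substitute s = j967:
Numerator: 20 = 20 + j0
Denominator: (j967)^2 + 247(j967) + 972 = -934117 + j238849
|N| = √(20² + 0²) ≈ 20, ∠N ≈ 0.00°
|D| = √(934117² + 238849²) ≈ 9.6417e+05, ∠D ≈ 165.66°
|T| = 20 / 9.6417e+05 ≈ 2.0743e-05
Gain = 20 log₁₀(2.0743e-05) ≈ -93.66 dB
∠T = 0.00° − 165.66° = -165.66°

-93.7 dB, -165.7°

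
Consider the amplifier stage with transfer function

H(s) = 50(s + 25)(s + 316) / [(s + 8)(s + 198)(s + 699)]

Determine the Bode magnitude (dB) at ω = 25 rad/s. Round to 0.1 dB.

-16.3 dB

At s = jω = j25:
zero (s+25): 25 + j25 → |·| = √(25²+25²) = √1250 ≈ 35.355, ∠ = arctan(25/25) ≈ 45.00°
zero (s+316): 316 + j25 → |·| = √(316²+25²) = √100481 ≈ 316.99, ∠ = arctan(25/316) ≈ 4.52°
pole (s+8): 8 + j25 → |·| = √(8²+25²) = √689 ≈ 26.249, ∠ = arctan(25/8) ≈ 72.26°
pole (s+198): 198 + j25 → |·| = √(198²+25²) = √39829 ≈ 199.57, ∠ = arctan(25/198) ≈ 7.20°
pole (s+699): 699 + j25 → |·| = √(699²+25²) = √489226 ≈ 699.45, ∠ = arctan(25/699) ≈ 2.05°
|H| = 50 · 11207 / 3.6641e+06 ≈ 0.15293
Gain = 20 log₁₀(0.15293) ≈ -16.31 dB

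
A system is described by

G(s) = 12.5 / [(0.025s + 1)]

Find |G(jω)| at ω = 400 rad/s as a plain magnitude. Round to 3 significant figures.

1.24

At ω = 400 rad/s:
pole (1 + j400·0.025) = 1 + j10 → |·| ≈ 10.05, ∠ ≈ 84.29°
|G| = 12.5 · 1 / (10.05) ≈ 1.2438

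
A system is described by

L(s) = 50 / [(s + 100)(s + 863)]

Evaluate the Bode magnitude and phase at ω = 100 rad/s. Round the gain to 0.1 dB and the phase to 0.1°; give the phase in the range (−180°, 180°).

-67.8 dB, -51.6°

At s = jω = j100:
pole (s+100): 100 + j100 → |·| = √(100²+100²) = √20000 ≈ 141.42, ∠ = arctan(100/100) ≈ 45.00°
pole (s+863): 863 + j100 → |·| = √(863²+100²) = √754769 ≈ 868.77, ∠ = arctan(100/863) ≈ 6.61°
|L| = 50 / 1.2286e+05 ≈ 0.00040697
Gain = 20 log₁₀(0.00040697) ≈ -67.81 dB
∠L = 0.00° − 51.61° = -51.61°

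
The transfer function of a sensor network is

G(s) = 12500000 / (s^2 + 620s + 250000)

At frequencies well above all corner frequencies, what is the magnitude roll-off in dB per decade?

-40 dB/decade

Each pole contributes −20 dB/decade at high frequency; each zero contributes +20 dB/decade.
Net: 0 zero(s) − 2 pole(s) → -40 dB/decade.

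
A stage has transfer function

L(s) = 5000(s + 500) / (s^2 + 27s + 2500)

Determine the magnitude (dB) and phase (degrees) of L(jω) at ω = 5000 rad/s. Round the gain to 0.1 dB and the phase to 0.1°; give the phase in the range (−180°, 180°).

At s = jω = j5000:
zero (s+500): 500 + j5000 → |·| = √(500²+5000²) = √25250000 ≈ 5024.9, ∠ = arctan(5000/500) ≈ 84.29°
quadratic: (j5000)² + 27·j5000 + 2500 = -24997500 + j135000 → |·| ≈ 2.4998e+07, ∠ ≈ 179.69°
|L| = 5000 · 5024.9 / 2.4998e+07 ≈ 1.0051
Gain = 20 log₁₀(1.0051) ≈ 0.04 dB
∠L = 84.29° − 179.69° = -95.40°

0.0 dB, -95.4°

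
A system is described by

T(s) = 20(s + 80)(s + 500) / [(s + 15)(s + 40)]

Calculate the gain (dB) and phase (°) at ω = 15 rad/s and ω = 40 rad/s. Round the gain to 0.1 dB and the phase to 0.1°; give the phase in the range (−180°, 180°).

At s = jω = j15:
zero (s+80): 80 + j15 → |·| = √(80²+15²) = √6625 ≈ 81.394, ∠ = arctan(15/80) ≈ 10.62°
zero (s+500): 500 + j15 → |·| = √(500²+15²) = √250225 ≈ 500.22, ∠ = arctan(15/500) ≈ 1.72°
pole (s+15): 15 + j15 → |·| = √(15²+15²) = √450 ≈ 21.213, ∠ = arctan(15/15) ≈ 45.00°
pole (s+40): 40 + j15 → |·| = √(40²+15²) = √1825 ≈ 42.72, ∠ = arctan(15/40) ≈ 20.56°
|T| = 20 · 40715 / 906.22 ≈ 898.57
Gain = 20 log₁₀(898.57) ≈ 59.07 dB
∠T = 12.34° − 65.56° = -53.22°

At s = jω = j40:
zero (s+80): 80 + j40 → |·| = √(80²+40²) = √8000 ≈ 89.443, ∠ = arctan(40/80) ≈ 26.57°
zero (s+500): 500 + j40 → |·| = √(500²+40²) = √251600 ≈ 501.6, ∠ = arctan(40/500) ≈ 4.57°
pole (s+15): 15 + j40 → |·| = √(15²+40²) = √1825 ≈ 42.72, ∠ = arctan(40/15) ≈ 69.44°
pole (s+40): 40 + j40 → |·| = √(40²+40²) = √3200 ≈ 56.569, ∠ = arctan(40/40) ≈ 45.00°
|T| = 20 · 44865 / 2416.6 ≈ 371.31
Gain = 20 log₁₀(371.31) ≈ 51.39 dB
∠T = 31.14° − 114.44° = -83.30°

ω = 15: 59.1 dB, -53.2°; ω = 40: 51.4 dB, -83.3°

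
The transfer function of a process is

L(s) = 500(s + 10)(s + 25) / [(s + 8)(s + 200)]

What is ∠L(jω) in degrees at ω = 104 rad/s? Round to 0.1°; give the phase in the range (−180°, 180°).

At s = jω = j104:
zero (s+10): 10 + j104 → |·| = √(10²+104²) = √10916 ≈ 104.48, ∠ = arctan(104/10) ≈ 84.51°
zero (s+25): 25 + j104 → |·| = √(25²+104²) = √11441 ≈ 106.96, ∠ = arctan(104/25) ≈ 76.48°
pole (s+8): 8 + j104 → |·| = √(8²+104²) = √10880 ≈ 104.31, ∠ = arctan(104/8) ≈ 85.60°
pole (s+200): 200 + j104 → |·| = √(200²+104²) = √50816 ≈ 225.42, ∠ = arctan(104/200) ≈ 27.47°
∠L = 160.99° − 113.07° = 47.92°

47.9°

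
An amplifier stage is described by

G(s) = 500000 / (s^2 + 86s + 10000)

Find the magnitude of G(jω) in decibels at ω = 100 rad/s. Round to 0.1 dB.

At s = jω = j100:
quadratic: (j100)² + 86·j100 + 10000 = 0 + j8600 → |·| ≈ 8600, ∠ ≈ 90.00°
|G| = 500000 / 8600 ≈ 58.14
Gain = 20 log₁₀(58.14) ≈ 35.29 dB

35.3 dB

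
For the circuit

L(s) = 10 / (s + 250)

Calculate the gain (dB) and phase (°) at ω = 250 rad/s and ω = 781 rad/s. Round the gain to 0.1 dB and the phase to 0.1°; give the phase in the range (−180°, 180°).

Substitute s = j250:
Numerator: 10 = 10 + j0
Denominator: (j250) + 250 = 250 + j250
|N| = √(10² + 0²) ≈ 10, ∠N ≈ 0.00°
|D| = √(250² + 250²) ≈ 353.55, ∠D ≈ 45.00°
|L| = 10 / 353.55 ≈ 0.028285
Gain = 20 log₁₀(0.028285) ≈ -30.97 dB
∠L = 0.00° − 45.00° = -45.00°

Substitute s = j781:
Numerator: 10 = 10 + j0
Denominator: (j781) + 250 = 250 + j781
|N| = √(10² + 0²) ≈ 10, ∠N ≈ 0.00°
|D| = √(250² + 781²) ≈ 820.04, ∠D ≈ 72.25°
|L| = 10 / 820.04 ≈ 0.012195
Gain = 20 log₁₀(0.012195) ≈ -38.28 dB
∠L = 0.00° − 72.25° = -72.25°

ω = 250: -31.0 dB, -45.0°; ω = 781: -38.3 dB, -72.3°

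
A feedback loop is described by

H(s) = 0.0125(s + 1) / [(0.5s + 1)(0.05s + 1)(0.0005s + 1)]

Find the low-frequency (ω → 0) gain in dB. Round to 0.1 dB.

-38.1 dB

H(0) = 0.0125 · 1 / 1 = 0.0125
20 log₁₀(0.0125) ≈ -38.06 dB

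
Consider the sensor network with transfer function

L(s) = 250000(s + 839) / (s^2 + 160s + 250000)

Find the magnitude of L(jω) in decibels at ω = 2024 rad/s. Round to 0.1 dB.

43.0 dB

At s = jω = j2024:
zero (s+839): 839 + j2024 → |·| = √(839²+2024²) = √4800497 ≈ 2191, ∠ = arctan(2024/839) ≈ 67.48°
quadratic: (j2024)² + 160·j2024 + 250000 = -3846576 + j323840 → |·| ≈ 3.8602e+06, ∠ ≈ 175.19°
|L| = 250000 · 2191 / 3.8602e+06 ≈ 141.9
Gain = 20 log₁₀(141.9) ≈ 43.04 dB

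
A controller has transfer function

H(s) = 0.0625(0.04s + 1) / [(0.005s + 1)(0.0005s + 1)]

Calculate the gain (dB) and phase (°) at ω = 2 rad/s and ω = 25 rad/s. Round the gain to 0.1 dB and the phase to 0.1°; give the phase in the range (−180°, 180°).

ω = 2: -24.1 dB, 3.9°; ω = 25: -21.1 dB, 37.2°

At ω = 2 rad/s:
zero (1 + j2·0.04) = 1 + j0.08 → |·| ≈ 1.0032, ∠ ≈ 4.57°
pole (1 + j2·0.005) = 1 + j0.01 → |·| ≈ 1, ∠ ≈ 0.57°
pole (1 + j2·0.0005) = 1 + j0.001 → |·| ≈ 1, ∠ ≈ 0.06°
|H| = 0.0625 · 1.0032 / (1 · 1) ≈ 0.0627
Gain = 20 log₁₀(0.0627) ≈ -24.05 dB
∠H = (4.57°) − (0.57° + 0.06°) = 3.94°

At ω = 25 rad/s:
zero (1 + j25·0.04) = 1 + j1 → |·| ≈ 1.4142, ∠ ≈ 45.00°
pole (1 + j25·0.005) = 1 + j0.125 → |·| ≈ 1.0078, ∠ ≈ 7.13°
pole (1 + j25·0.0005) = 1 + j0.0125 → |·| ≈ 1.0001, ∠ ≈ 0.72°
|H| = 0.0625 · 1.4142 / (1.0078 · 1.0001) ≈ 0.087695
Gain = 20 log₁₀(0.087695) ≈ -21.14 dB
∠H = (45.00°) − (7.13° + 0.72°) = 37.15°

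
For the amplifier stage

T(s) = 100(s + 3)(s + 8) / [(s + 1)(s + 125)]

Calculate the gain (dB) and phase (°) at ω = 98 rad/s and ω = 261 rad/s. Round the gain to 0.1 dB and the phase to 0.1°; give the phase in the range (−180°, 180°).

At s = jω = j98:
zero (s+3): 3 + j98 → |·| = √(3²+98²) = √9613 ≈ 98.046, ∠ = arctan(98/3) ≈ 88.25°
zero (s+8): 8 + j98 → |·| = √(8²+98²) = √9668 ≈ 98.326, ∠ = arctan(98/8) ≈ 85.33°
pole (s+1): 1 + j98 → |·| = √(1²+98²) = √9605 ≈ 98.005, ∠ = arctan(98/1) ≈ 89.42°
pole (s+125): 125 + j98 → |·| = √(125²+98²) = √25229 ≈ 158.84, ∠ = arctan(98/125) ≈ 38.10°
|T| = 100 · 9640.5 / 15567 ≈ 61.929
Gain = 20 log₁₀(61.929) ≈ 35.84 dB
∠T = 173.58° − 127.52° = 46.06°

At s = jω = j261:
zero (s+3): 3 + j261 → |·| = √(3²+261²) = √68130 ≈ 261.02, ∠ = arctan(261/3) ≈ 89.34°
zero (s+8): 8 + j261 → |·| = √(8²+261²) = √68185 ≈ 261.12, ∠ = arctan(261/8) ≈ 88.24°
pole (s+1): 1 + j261 → |·| = √(1²+261²) = √68122 ≈ 261, ∠ = arctan(261/1) ≈ 89.78°
pole (s+125): 125 + j261 → |·| = √(125²+261²) = √83746 ≈ 289.39, ∠ = arctan(261/125) ≈ 64.41°
|T| = 100 · 68158 / 75531 ≈ 90.238
Gain = 20 log₁₀(90.238) ≈ 39.11 dB
∠T = 177.58° − 154.19° = 23.39°

ω = 98: 35.8 dB, 46.1°; ω = 261: 39.1 dB, 23.4°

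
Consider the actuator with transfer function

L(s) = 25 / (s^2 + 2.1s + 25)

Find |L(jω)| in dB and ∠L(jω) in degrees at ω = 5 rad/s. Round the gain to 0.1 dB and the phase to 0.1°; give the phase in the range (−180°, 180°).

At s = jω = j5:
quadratic: (j5)² + 2.1·j5 + 25 = 0 + j10.5 → |·| ≈ 10.5, ∠ ≈ 90.00°
|L| = 25 / 10.5 ≈ 2.381
Gain = 20 log₁₀(2.381) ≈ 7.54 dB
∠L = 0.00° − 90.00° = -90.00°

7.5 dB, -90.0°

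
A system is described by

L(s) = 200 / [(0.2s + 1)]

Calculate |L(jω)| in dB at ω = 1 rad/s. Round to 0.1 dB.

At ω = 1 rad/s:
pole (1 + j1·0.2) = 1 + j0.2 → |·| ≈ 1.0198, ∠ ≈ 11.31°
|L| = 200 · 1 / (1.0198) ≈ 196.12
Gain = 20 log₁₀(196.12) ≈ 45.85 dB

45.9 dB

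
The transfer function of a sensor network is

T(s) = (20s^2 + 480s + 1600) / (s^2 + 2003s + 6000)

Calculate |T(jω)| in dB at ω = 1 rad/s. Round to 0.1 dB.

Substitute s = j1:
Numerator: 20(j1)^2 + 480(j1) + 1600 = 1580 + j480
Denominator: (j1)^2 + 2003(j1) + 6000 = 5999 + j2003
|N| = √(1580² + 480²) ≈ 1651.3, ∠N ≈ 16.90°
|D| = √(5999² + 2003²) ≈ 6324.6, ∠D ≈ 18.46°
|T| = 1651.3 / 6324.6 ≈ 0.26109
Gain = 20 log₁₀(0.26109) ≈ -11.66 dB

-11.7 dB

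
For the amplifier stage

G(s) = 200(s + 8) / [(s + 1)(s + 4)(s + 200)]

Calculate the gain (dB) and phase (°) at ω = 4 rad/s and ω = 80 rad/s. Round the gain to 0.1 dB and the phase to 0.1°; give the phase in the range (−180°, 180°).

At s = jω = j4:
zero (s+8): 8 + j4 → |·| = √(8²+4²) = √80 ≈ 8.9443, ∠ = arctan(4/8) ≈ 26.57°
pole (s+1): 1 + j4 → |·| = √(1²+4²) = √17 ≈ 4.1231, ∠ = arctan(4/1) ≈ 75.96°
pole (s+4): 4 + j4 → |·| = √(4²+4²) = √32 ≈ 5.6569, ∠ = arctan(4/4) ≈ 45.00°
pole (s+200): 200 + j4 → |·| = √(200²+4²) = √40016 ≈ 200.04, ∠ = arctan(4/200) ≈ 1.15°
|G| = 200 · 8.9443 / 4665.7 ≈ 0.38341
Gain = 20 log₁₀(0.38341) ≈ -8.33 dB
∠G = 26.57° − 122.11° = -95.54°

At s = jω = j80:
zero (s+8): 8 + j80 → |·| = √(8²+80²) = √6464 ≈ 80.399, ∠ = arctan(80/8) ≈ 84.29°
pole (s+1): 1 + j80 → |·| = √(1²+80²) = √6401 ≈ 80.006, ∠ = arctan(80/1) ≈ 89.28°
pole (s+4): 4 + j80 → |·| = √(4²+80²) = √6416 ≈ 80.1, ∠ = arctan(80/4) ≈ 87.14°
pole (s+200): 200 + j80 → |·| = √(200²+80²) = √46400 ≈ 215.41, ∠ = arctan(80/200) ≈ 21.80°
|G| = 200 · 80.399 / 1.3805e+06 ≈ 0.011648
Gain = 20 log₁₀(0.011648) ≈ -38.67 dB
∠G = 84.29° − 198.22° = -113.93°

ω = 4: -8.3 dB, -95.5°; ω = 80: -38.7 dB, -113.9°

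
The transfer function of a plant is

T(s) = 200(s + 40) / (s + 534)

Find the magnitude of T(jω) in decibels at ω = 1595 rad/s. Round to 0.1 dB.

At s = jω = j1595:
zero (s+40): 40 + j1595 → |·| = √(40²+1595²) = √2545625 ≈ 1595.5, ∠ = arctan(1595/40) ≈ 88.56°
pole (s+534): 534 + j1595 → |·| = √(534²+1595²) = √2829181 ≈ 1682, ∠ = arctan(1595/534) ≈ 71.49°
|T| = 200 · 1595.5 / 1682 ≈ 189.71
Gain = 20 log₁₀(189.71) ≈ 45.56 dB

45.6 dB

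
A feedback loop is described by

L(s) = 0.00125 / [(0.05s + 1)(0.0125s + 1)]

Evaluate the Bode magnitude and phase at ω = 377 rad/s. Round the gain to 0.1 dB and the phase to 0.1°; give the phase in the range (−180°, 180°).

At ω = 377 rad/s:
pole (1 + j377·0.05) = 1 + j18.85 → |·| ≈ 18.877, ∠ ≈ 86.96°
pole (1 + j377·0.0125) = 1 + j4.7125 → |·| ≈ 4.8174, ∠ ≈ 78.02°
|L| = 0.00125 · 1 / (18.877 · 4.8174) ≈ 1.3746e-05
Gain = 20 log₁₀(1.3746e-05) ≈ -97.24 dB
∠L = (0°) − (86.96° + 78.02°) = -164.98°

-97.2 dB, -165.0°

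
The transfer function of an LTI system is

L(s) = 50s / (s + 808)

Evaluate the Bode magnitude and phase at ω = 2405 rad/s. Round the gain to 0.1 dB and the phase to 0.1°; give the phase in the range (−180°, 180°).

33.5 dB, 18.6°

At s = jω = j2405:
zero at origin: s = j2405 → |·| = 2405, ∠ = 90.00°
pole (s+808): 808 + j2405 → |·| = √(808²+2405²) = √6436889 ≈ 2537.1, ∠ = arctan(2405/808) ≈ 71.43°
|L| = 50 · 2405 / 2537.1 ≈ 47.397
Gain = 20 log₁₀(47.397) ≈ 33.52 dB
∠L = 90.00° − 71.43° = 18.57°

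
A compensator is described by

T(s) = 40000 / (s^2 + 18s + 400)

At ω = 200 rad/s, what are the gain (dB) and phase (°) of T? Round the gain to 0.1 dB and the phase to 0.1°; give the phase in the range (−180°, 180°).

0.1 dB, -174.8°

At s = jω = j200:
quadratic: (j200)² + 18·j200 + 400 = -39600 + j3600 → |·| ≈ 39763, ∠ ≈ 174.81°
|T| = 40000 / 39763 ≈ 1.006
Gain = 20 log₁₀(1.006) ≈ 0.05 dB
∠T = 0.00° − 174.81° = -174.81°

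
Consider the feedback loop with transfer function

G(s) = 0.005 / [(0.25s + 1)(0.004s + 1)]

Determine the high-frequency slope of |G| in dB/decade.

Each pole contributes −20 dB/decade at high frequency; each zero contributes +20 dB/decade.
Net: 0 zero(s) − 2 pole(s) → -40 dB/decade.

-40 dB/decade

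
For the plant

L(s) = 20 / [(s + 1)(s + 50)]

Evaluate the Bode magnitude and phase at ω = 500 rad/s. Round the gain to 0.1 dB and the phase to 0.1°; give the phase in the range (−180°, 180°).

At s = jω = j500:
pole (s+1): 1 + j500 → |·| = √(1²+500²) = √250001 ≈ 500, ∠ = arctan(500/1) ≈ 89.89°
pole (s+50): 50 + j500 → |·| = √(50²+500²) = √252500 ≈ 502.49, ∠ = arctan(500/50) ≈ 84.29°
|L| = 20 / 2.5124e+05 ≈ 7.9605e-05
Gain = 20 log₁₀(7.9605e-05) ≈ -81.98 dB
∠L = 0.00° − 174.18° = -174.18°

-82.0 dB, -174.2°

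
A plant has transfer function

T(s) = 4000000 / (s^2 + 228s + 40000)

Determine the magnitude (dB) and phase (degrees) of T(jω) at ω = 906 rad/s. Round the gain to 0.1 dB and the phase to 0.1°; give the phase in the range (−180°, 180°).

13.9 dB, -165.2°

At s = jω = j906:
quadratic: (j906)² + 228·j906 + 40000 = -780836 + j206568 → |·| ≈ 8.077e+05, ∠ ≈ 165.18°
|T| = 4000000 / 8.077e+05 ≈ 4.9523
Gain = 20 log₁₀(4.9523) ≈ 13.90 dB
∠T = 0.00° − 165.18° = -165.18°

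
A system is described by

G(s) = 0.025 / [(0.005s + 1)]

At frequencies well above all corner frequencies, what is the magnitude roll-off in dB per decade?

Each pole contributes −20 dB/decade at high frequency; each zero contributes +20 dB/decade.
Net: 0 zero(s) − 1 pole(s) → -20 dB/decade.

-20 dB/decade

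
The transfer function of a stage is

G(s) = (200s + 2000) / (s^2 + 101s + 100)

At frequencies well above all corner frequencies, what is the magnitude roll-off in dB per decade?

-20 dB/decade

Each pole contributes −20 dB/decade at high frequency; each zero contributes +20 dB/decade.
Net: 1 zero(s) − 2 pole(s) → -20 dB/decade.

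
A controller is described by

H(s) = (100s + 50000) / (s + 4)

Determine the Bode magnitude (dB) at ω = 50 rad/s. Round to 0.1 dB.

Substitute s = j50:
Numerator: 100(j50) + 50000 = 50000 + j5000
Denominator: (j50) + 4 = 4 + j50
|N| = √(50000² + 5000²) ≈ 50249, ∠N ≈ 5.71°
|D| = √(4² + 50²) ≈ 50.16, ∠D ≈ 85.43°
|H| = 50249 / 50.16 ≈ 1001.8
Gain = 20 log₁₀(1001.8) ≈ 60.02 dB

60.0 dB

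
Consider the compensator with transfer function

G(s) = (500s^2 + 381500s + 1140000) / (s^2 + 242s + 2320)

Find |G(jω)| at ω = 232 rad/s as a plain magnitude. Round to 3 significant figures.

1.21e+03

Substitute s = j232:
Numerator: 500(j232)^2 + 381500(j232) + 1140000 = -25772000 + j88508000
Denominator: (j232)^2 + 242(j232) + 2320 = -51504 + j56144
|N| = √(25772000² + 88508000²) ≈ 9.2184e+07, ∠N ≈ 106.23°
|D| = √(51504² + 56144²) ≈ 76189, ∠D ≈ 132.53°
|G| = 9.2184e+07 / 76189 ≈ 1209.9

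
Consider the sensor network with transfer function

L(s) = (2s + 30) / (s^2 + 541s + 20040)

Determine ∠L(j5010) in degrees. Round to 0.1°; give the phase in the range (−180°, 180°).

Substitute s = j5010:
Numerator: 2(j5010) + 30 = 30 + j10020
Denominator: (j5010)^2 + 541(j5010) + 20040 = -25080060 + j2710410
|N| = √(30² + 10020²) ≈ 10020, ∠N ≈ 89.83°
|D| = √(25080060² + 2710410²) ≈ 2.5226e+07, ∠D ≈ 173.83°
∠L = 89.83° − 173.83° = -84.00°

-84.0°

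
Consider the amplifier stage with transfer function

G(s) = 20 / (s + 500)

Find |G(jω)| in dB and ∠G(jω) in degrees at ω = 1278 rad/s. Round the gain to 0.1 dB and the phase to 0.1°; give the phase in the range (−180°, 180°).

At s = jω = j1278:
pole (s+500): 500 + j1278 → |·| = √(500²+1278²) = √1883284 ≈ 1372.3, ∠ = arctan(1278/500) ≈ 68.63°
|G| = 20 / 1372.3 ≈ 0.014574
Gain = 20 log₁₀(0.014574) ≈ -36.73 dB
∠G = 0.00° − 68.63° = -68.63°

-36.7 dB, -68.6°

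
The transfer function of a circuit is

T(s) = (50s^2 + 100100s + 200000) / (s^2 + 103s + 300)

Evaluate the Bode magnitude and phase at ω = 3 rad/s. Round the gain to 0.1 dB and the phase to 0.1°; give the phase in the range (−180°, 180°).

58.6 dB, 9.7°

Substitute s = j3:
Numerator: 50(j3)^2 + 100100(j3) + 200000 = 199550 + j300300
Denominator: (j3)^2 + 103(j3) + 300 = 291 + j309
|N| = √(199550² + 300300²) ≈ 3.6056e+05, ∠N ≈ 56.40°
|D| = √(291² + 309²) ≈ 424.45, ∠D ≈ 46.72°
|T| = 3.6056e+05 / 424.45 ≈ 849.48
Gain = 20 log₁₀(849.48) ≈ 58.58 dB
∠T = 56.40° − 46.72° = 9.68°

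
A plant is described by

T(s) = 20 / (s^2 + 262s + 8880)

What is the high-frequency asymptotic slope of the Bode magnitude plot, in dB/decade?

-40 dB/decade

Each pole contributes −20 dB/decade at high frequency; each zero contributes +20 dB/decade.
Net: 0 zero(s) − 2 pole(s) → -40 dB/decade.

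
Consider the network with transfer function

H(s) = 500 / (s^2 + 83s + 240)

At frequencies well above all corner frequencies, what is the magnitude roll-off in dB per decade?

-40 dB/decade

Each pole contributes −20 dB/decade at high frequency; each zero contributes +20 dB/decade.
Net: 0 zero(s) − 2 pole(s) → -40 dB/decade.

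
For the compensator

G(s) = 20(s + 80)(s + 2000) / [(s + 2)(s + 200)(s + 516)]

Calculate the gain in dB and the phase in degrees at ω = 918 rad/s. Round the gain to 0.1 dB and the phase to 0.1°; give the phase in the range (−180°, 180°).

At s = jω = j918:
zero (s+80): 80 + j918 → |·| = √(80²+918²) = √849124 ≈ 921.48, ∠ = arctan(918/80) ≈ 85.02°
zero (s+2000): 2000 + j918 → |·| = √(2000²+918²) = √4842724 ≈ 2200.6, ∠ = arctan(918/2000) ≈ 24.66°
pole (s+2): 2 + j918 → |·| = √(2²+918²) = √842728 ≈ 918, ∠ = arctan(918/2) ≈ 89.88°
pole (s+200): 200 + j918 → |·| = √(200²+918²) = √882724 ≈ 939.53, ∠ = arctan(918/200) ≈ 77.71°
pole (s+516): 516 + j918 → |·| = √(516²+918²) = √1108980 ≈ 1053.1, ∠ = arctan(918/516) ≈ 60.66°
|G| = 20 · 2.0278e+06 / 9.0829e+08 ≈ 0.044651
Gain = 20 log₁₀(0.044651) ≈ -27.00 dB
∠G = 109.68° − 228.25° = -118.57°

-27.0 dB, -118.6°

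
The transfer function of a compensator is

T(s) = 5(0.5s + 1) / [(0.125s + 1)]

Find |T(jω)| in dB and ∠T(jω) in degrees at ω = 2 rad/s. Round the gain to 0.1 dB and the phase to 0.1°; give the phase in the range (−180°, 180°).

At ω = 2 rad/s:
zero (1 + j2·0.5) = 1 + j1 → |·| ≈ 1.4142, ∠ ≈ 45.00°
pole (1 + j2·0.125) = 1 + j0.25 → |·| ≈ 1.0308, ∠ ≈ 14.04°
|T| = 5 · 1.4142 / (1.0308) ≈ 6.8597
Gain = 20 log₁₀(6.8597) ≈ 16.73 dB
∠T = (45.00°) − (14.04°) = 30.96°

16.7 dB, 31.0°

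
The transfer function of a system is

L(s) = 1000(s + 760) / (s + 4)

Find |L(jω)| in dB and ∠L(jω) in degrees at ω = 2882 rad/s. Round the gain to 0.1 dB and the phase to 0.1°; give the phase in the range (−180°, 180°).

At s = jω = j2882:
zero (s+760): 760 + j2882 → |·| = √(760²+2882²) = √8883524 ≈ 2980.5, ∠ = arctan(2882/760) ≈ 75.23°
pole (s+4): 4 + j2882 → |·| = √(4²+2882²) = √8305940 ≈ 2882, ∠ = arctan(2882/4) ≈ 89.92°
|L| = 1000 · 2980.5 / 2882 ≈ 1034.2
Gain = 20 log₁₀(1034.2) ≈ 60.29 dB
∠L = 75.23° − 89.92° = -14.69°

60.3 dB, -14.7°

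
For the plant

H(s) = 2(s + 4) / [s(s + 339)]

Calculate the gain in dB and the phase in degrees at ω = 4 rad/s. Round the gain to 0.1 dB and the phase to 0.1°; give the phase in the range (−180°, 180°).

-41.6 dB, -45.7°

At s = jω = j4:
zero (s+4): 4 + j4 → |·| = √(4²+4²) = √32 ≈ 5.6569, ∠ = arctan(4/4) ≈ 45.00°
pole (s+339): 339 + j4 → |·| = √(339²+4²) = √114937 ≈ 339.02, ∠ = arctan(4/339) ≈ 0.68°
pole at origin: |s| = 4, ∠ = 90.00° (in denominator)
|H| = 2 · 5.6569 / 1356.1 ≈ 0.0083429
Gain = 20 log₁₀(0.0083429) ≈ -41.57 dB
∠H = 45.00° − 90.68° = -45.68°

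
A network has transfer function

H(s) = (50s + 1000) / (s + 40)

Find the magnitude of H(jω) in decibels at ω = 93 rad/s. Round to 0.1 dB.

33.4 dB

Substitute s = j93:
Numerator: 50(j93) + 1000 = 1000 + j4650
Denominator: (j93) + 40 = 40 + j93
|N| = √(1000² + 4650²) ≈ 4756.3, ∠N ≈ 77.86°
|D| = √(40² + 93²) ≈ 101.24, ∠D ≈ 66.73°
|H| = 4756.3 / 101.24 ≈ 46.98
Gain = 20 log₁₀(46.98) ≈ 33.44 dB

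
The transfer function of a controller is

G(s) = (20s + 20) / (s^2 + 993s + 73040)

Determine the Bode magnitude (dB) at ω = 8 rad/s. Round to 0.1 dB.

Substitute s = j8:
Numerator: 20(j8) + 20 = 20 + j160
Denominator: (j8)^2 + 993(j8) + 73040 = 72976 + j7944
|N| = √(20² + 160²) ≈ 161.25, ∠N ≈ 82.87°
|D| = √(72976² + 7944²) ≈ 73407, ∠D ≈ 6.21°
|G| = 161.25 / 73407 ≈ 0.0021967
Gain = 20 log₁₀(0.0021967) ≈ -53.16 dB

-53.2 dB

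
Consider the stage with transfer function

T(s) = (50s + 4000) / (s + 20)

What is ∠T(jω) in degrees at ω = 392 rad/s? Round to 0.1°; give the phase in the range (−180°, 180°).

Substitute s = j392:
Numerator: 50(j392) + 4000 = 4000 + j19600
Denominator: (j392) + 20 = 20 + j392
|N| = √(4000² + 19600²) ≈ 20004, ∠N ≈ 78.47°
|D| = √(20² + 392²) ≈ 392.51, ∠D ≈ 87.08°
∠T = 78.47° − 87.08° = -8.61°

-8.6°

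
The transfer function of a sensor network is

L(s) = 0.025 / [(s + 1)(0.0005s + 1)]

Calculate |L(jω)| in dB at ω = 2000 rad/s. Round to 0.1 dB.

-101.1 dB

At ω = 2000 rad/s:
pole (1 + j2000·1) = 1 + j2000 → |·| ≈ 2000, ∠ ≈ 89.97°
pole (1 + j2000·0.0005) = 1 + j1 → |·| ≈ 1.4142, ∠ ≈ 45.00°
|L| = 0.025 · 1 / (2000 · 1.4142) ≈ 8.8389e-06
Gain = 20 log₁₀(8.8389e-06) ≈ -101.07 dB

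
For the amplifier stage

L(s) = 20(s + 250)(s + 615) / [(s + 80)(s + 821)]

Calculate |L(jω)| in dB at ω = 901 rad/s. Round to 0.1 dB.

At s = jω = j901:
zero (s+250): 250 + j901 → |·| = √(250²+901²) = √874301 ≈ 935.04, ∠ = arctan(901/250) ≈ 74.49°
zero (s+615): 615 + j901 → |·| = √(615²+901²) = √1190026 ≈ 1090.9, ∠ = arctan(901/615) ≈ 55.68°
pole (s+80): 80 + j901 → |·| = √(80²+901²) = √818201 ≈ 904.54, ∠ = arctan(901/80) ≈ 84.93°
pole (s+821): 821 + j901 → |·| = √(821²+901²) = √1485842 ≈ 1219, ∠ = arctan(901/821) ≈ 47.66°
|L| = 20 · 1.02e+06 / 1.1026e+06 ≈ 18.502
Gain = 20 log₁₀(18.502) ≈ 25.34 dB

25.3 dB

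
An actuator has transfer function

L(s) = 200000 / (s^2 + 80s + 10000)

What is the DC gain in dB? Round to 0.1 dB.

L(0) = 200000 / 10000 = 20
20 log₁₀(20) ≈ 26.02 dB

26.0 dB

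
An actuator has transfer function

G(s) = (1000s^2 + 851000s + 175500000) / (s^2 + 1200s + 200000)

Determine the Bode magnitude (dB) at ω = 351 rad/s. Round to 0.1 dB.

Substitute s = j351:
Numerator: 1000(j351)^2 + 851000(j351) + 175500000 = 52299000 + j298701000
Denominator: (j351)^2 + 1200(j351) + 200000 = 76799 + j421200
|N| = √(52299000² + 298701000²) ≈ 3.0324e+08, ∠N ≈ 80.07°
|D| = √(76799² + 421200²) ≈ 4.2814e+05, ∠D ≈ 79.67°
|G| = 3.0324e+08 / 4.2814e+05 ≈ 708.27
Gain = 20 log₁₀(708.27) ≈ 57.00 dB

57.0 dB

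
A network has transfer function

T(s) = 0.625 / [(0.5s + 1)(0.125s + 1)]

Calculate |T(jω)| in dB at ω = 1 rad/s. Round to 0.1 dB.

-5.1 dB

At ω = 1 rad/s:
pole (1 + j1·0.5) = 1 + j0.5 → |·| ≈ 1.118, ∠ ≈ 26.57°
pole (1 + j1·0.125) = 1 + j0.125 → |·| ≈ 1.0078, ∠ ≈ 7.13°
|T| = 0.625 · 1 / (1.118 · 1.0078) ≈ 0.55471
Gain = 20 log₁₀(0.55471) ≈ -5.12 dB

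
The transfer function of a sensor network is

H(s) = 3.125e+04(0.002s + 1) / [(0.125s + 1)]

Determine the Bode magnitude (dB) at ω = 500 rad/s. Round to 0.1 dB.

57.0 dB

At ω = 500 rad/s:
zero (1 + j500·0.002) = 1 + j1 → |·| ≈ 1.4142, ∠ ≈ 45.00°
pole (1 + j500·0.125) = 1 + j62.5 → |·| ≈ 62.508, ∠ ≈ 89.08°
|H| = 3.125e+04 · 1.4142 / (62.508) ≈ 707.01
Gain = 20 log₁₀(707.01) ≈ 56.99 dB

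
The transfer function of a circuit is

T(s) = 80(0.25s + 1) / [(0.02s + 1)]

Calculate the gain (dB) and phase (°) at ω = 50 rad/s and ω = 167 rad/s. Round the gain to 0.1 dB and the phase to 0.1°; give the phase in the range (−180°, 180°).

ω = 50: 57.0 dB, 40.4°; ω = 167: 59.6 dB, 15.3°

At ω = 50 rad/s:
zero (1 + j50·0.25) = 1 + j12.5 → |·| ≈ 12.54, ∠ ≈ 85.43°
pole (1 + j50·0.02) = 1 + j1 → |·| ≈ 1.4142, ∠ ≈ 45.00°
|T| = 80 · 12.54 / (1.4142) ≈ 709.38
Gain = 20 log₁₀(709.38) ≈ 57.02 dB
∠T = (85.43°) − (45.00°) = 40.43°

At ω = 167 rad/s:
zero (1 + j167·0.25) = 1 + j41.75 → |·| ≈ 41.762, ∠ ≈ 88.63°
pole (1 + j167·0.02) = 1 + j3.34 → |·| ≈ 3.4865, ∠ ≈ 73.33°
|T| = 80 · 41.762 / (3.4865) ≈ 958.26
Gain = 20 log₁₀(958.26) ≈ 59.63 dB
∠T = (88.63°) − (73.33°) = 15.30°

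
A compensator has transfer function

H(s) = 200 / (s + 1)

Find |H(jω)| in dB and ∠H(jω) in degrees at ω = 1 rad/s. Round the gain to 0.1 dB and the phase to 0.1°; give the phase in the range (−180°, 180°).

Substitute s = j1:
Numerator: 200 = 200 + j0
Denominator: (j1) + 1 = 1 + j1
|N| = √(200² + 0²) ≈ 200, ∠N ≈ 0.00°
|D| = √(1² + 1²) ≈ 1.4142, ∠D ≈ 45.00°
|H| = 200 / 1.4142 ≈ 141.42
Gain = 20 log₁₀(141.42) ≈ 43.01 dB
∠H = 0.00° − 45.00° = -45.00°

43.0 dB, -45.0°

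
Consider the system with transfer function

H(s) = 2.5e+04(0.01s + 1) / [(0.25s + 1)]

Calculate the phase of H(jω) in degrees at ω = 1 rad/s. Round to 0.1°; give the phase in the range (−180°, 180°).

At ω = 1 rad/s:
zero (1 + j1·0.01) = 1 + j0.01 → |·| ≈ 1, ∠ ≈ 0.57°
pole (1 + j1·0.25) = 1 + j0.25 → |·| ≈ 1.0308, ∠ ≈ 14.04°
∠H = (0.57°) − (14.04°) = -13.47°

-13.5°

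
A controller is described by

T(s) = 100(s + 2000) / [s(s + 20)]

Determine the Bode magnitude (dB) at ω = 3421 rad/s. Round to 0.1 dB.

At s = jω = j3421:
zero (s+2000): 2000 + j3421 → |·| = √(2000²+3421²) = √15703241 ≈ 3962.7, ∠ = arctan(3421/2000) ≈ 59.69°
pole (s+20): 20 + j3421 → |·| = √(20²+3421²) = √11703641 ≈ 3421.1, ∠ = arctan(3421/20) ≈ 89.67°
pole at origin: |s| = 3421, ∠ = 90.00° (in denominator)
|T| = 100 · 3962.7 / 1.1704e+07 ≈ 0.033858
Gain = 20 log₁₀(0.033858) ≈ -29.41 dB

-29.4 dB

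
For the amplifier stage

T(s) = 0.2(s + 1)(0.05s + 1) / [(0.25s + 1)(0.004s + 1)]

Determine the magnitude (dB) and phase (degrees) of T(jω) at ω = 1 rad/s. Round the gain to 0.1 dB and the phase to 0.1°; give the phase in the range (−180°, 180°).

At ω = 1 rad/s:
zero (1 + j1·1) = 1 + j1 → |·| ≈ 1.4142, ∠ ≈ 45.00°
zero (1 + j1·0.05) = 1 + j0.05 → |·| ≈ 1.0012, ∠ ≈ 2.86°
pole (1 + j1·0.25) = 1 + j0.25 → |·| ≈ 1.0308, ∠ ≈ 14.04°
pole (1 + j1·0.004) = 1 + j0.004 → |·| ≈ 1, ∠ ≈ 0.23°
|T| = 0.2 · 1.4142 · 1.0012 / (1.0308 · 1) ≈ 0.27472
Gain = 20 log₁₀(0.27472) ≈ -11.22 dB
∠T = (45.00° + 2.86°) − (14.04° + 0.23°) = 33.59°

-11.2 dB, 33.6°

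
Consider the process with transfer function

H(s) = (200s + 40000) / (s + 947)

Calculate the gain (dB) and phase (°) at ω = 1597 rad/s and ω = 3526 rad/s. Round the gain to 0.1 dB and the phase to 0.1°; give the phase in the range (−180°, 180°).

Substitute s = j1597:
Numerator: 200(j1597) + 40000 = 40000 + j319400
Denominator: (j1597) + 947 = 947 + j1597
|N| = √(40000² + 319400²) ≈ 3.2189e+05, ∠N ≈ 82.86°
|D| = √(947² + 1597²) ≈ 1856.7, ∠D ≈ 59.33°
|H| = 3.2189e+05 / 1856.7 ≈ 173.37
Gain = 20 log₁₀(173.37) ≈ 44.78 dB
∠H = 82.86° − 59.33° = 23.53°

Substitute s = j3526:
Numerator: 200(j3526) + 40000 = 40000 + j705200
Denominator: (j3526) + 947 = 947 + j3526
|N| = √(40000² + 705200²) ≈ 7.0633e+05, ∠N ≈ 86.75°
|D| = √(947² + 3526²) ≈ 3651, ∠D ≈ 74.97°
|H| = 7.0633e+05 / 3651 ≈ 193.46
Gain = 20 log₁₀(193.46) ≈ 45.73 dB
∠H = 86.75° − 74.97° = 11.78°

ω = 1597: 44.8 dB, 23.5°; ω = 3526: 45.7 dB, 11.8°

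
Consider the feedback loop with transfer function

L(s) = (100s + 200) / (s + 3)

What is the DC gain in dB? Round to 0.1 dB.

36.5 dB

L(0) = 200 / 3 ≈ 66.667
20 log₁₀(66.667) ≈ 36.48 dB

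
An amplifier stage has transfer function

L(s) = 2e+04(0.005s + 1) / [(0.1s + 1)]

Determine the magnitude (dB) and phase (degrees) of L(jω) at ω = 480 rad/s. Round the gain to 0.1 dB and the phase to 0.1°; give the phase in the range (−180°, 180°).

60.7 dB, -21.4°

At ω = 480 rad/s:
zero (1 + j480·0.005) = 1 + j2.4 → |·| ≈ 2.6, ∠ ≈ 67.38°
pole (1 + j480·0.1) = 1 + j48 → |·| ≈ 48.01, ∠ ≈ 88.81°
|L| = 2e+04 · 2.6 / (48.01) ≈ 1083.1
Gain = 20 log₁₀(1083.1) ≈ 60.69 dB
∠L = (67.38°) − (88.81°) = -21.43°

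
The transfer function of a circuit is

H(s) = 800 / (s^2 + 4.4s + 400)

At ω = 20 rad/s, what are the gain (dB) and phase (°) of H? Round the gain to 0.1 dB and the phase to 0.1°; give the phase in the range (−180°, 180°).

At s = jω = j20:
quadratic: (j20)² + 4.4·j20 + 400 = 0 + j88 → |·| ≈ 88, ∠ ≈ 90.00°
|H| = 800 / 88 ≈ 9.0909
Gain = 20 log₁₀(9.0909) ≈ 19.17 dB
∠H = 0.00° − 90.00° = -90.00°

19.2 dB, -90.0°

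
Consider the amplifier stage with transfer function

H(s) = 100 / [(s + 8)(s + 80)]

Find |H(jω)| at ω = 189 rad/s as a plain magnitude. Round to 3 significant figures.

At s = jω = j189:
pole (s+8): 8 + j189 → |·| = √(8²+189²) = √35785 ≈ 189.17, ∠ = arctan(189/8) ≈ 87.58°
pole (s+80): 80 + j189 → |·| = √(80²+189²) = √42121 ≈ 205.23, ∠ = arctan(189/80) ≈ 67.06°
|H| = 100 / 38823 ≈ 0.0025758

0.00258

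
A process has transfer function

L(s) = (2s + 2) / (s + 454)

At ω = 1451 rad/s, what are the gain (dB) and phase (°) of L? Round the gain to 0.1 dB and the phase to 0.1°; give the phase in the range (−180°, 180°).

5.6 dB, 17.3°

Substitute s = j1451:
Numerator: 2(j1451) + 2 = 2 + j2902
Denominator: (j1451) + 454 = 454 + j1451
|N| = √(2² + 2902²) ≈ 2902, ∠N ≈ 89.96°
|D| = √(454² + 1451²) ≈ 1520.4, ∠D ≈ 72.63°
|L| = 2902 / 1520.4 ≈ 1.9087
Gain = 20 log₁₀(1.9087) ≈ 5.61 dB
∠L = 89.96° − 72.63° = 17.33°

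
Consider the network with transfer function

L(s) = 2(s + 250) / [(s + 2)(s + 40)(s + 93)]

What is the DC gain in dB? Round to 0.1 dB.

-23.5 dB

L(0) = 2·250 / (2·40·93) ≈ 0.067204
20 log₁₀(0.067204) ≈ -23.45 dB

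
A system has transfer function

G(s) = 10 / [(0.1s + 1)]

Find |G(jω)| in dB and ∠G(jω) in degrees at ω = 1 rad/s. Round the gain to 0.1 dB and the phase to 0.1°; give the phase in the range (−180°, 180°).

At ω = 1 rad/s:
pole (1 + j1·0.1) = 1 + j0.1 → |·| ≈ 1.005, ∠ ≈ 5.71°
|G| = 10 · 1 / (1.005) ≈ 9.9502
Gain = 20 log₁₀(9.9502) ≈ 19.96 dB
∠G = (0°) − (5.71°) = -5.71°

20.0 dB, -5.7°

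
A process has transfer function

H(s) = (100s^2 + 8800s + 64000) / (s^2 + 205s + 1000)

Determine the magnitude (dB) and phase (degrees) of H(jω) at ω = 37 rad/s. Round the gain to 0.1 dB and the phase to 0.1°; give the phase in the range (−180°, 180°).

32.9 dB, 9.8°

Substitute s = j37:
Numerator: 100(j37)^2 + 8800(j37) + 64000 = -72900 + j325600
Denominator: (j37)^2 + 205(j37) + 1000 = -369 + j7585
|N| = √(72900² + 325600²) ≈ 3.3366e+05, ∠N ≈ 102.62°
|D| = √(369² + 7585²) ≈ 7594, ∠D ≈ 92.79°
|H| = 3.3366e+05 / 7594 ≈ 43.937
Gain = 20 log₁₀(43.937) ≈ 32.86 dB
∠H = 102.62° − 92.79° = 9.83°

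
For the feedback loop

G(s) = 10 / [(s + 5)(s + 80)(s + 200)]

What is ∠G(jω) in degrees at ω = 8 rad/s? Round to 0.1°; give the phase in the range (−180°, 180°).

At s = jω = j8:
pole (s+5): 5 + j8 → |·| = √(5²+8²) = √89 ≈ 9.434, ∠ = arctan(8/5) ≈ 57.99°
pole (s+80): 80 + j8 → |·| = √(80²+8²) = √6464 ≈ 80.399, ∠ = arctan(8/80) ≈ 5.71°
pole (s+200): 200 + j8 → |·| = √(200²+8²) = √40064 ≈ 200.16, ∠ = arctan(8/200) ≈ 2.29°
∠G = 0.00° − 65.99° = -65.99°

-66.0°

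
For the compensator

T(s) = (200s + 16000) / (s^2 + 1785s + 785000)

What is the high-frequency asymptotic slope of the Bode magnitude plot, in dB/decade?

-20 dB/decade

Each pole contributes −20 dB/decade at high frequency; each zero contributes +20 dB/decade.
Net: 1 zero(s) − 2 pole(s) → -20 dB/decade.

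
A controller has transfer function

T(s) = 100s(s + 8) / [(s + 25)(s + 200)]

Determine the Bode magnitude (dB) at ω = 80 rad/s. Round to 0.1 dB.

At s = jω = j80:
zero (s+8): 8 + j80 → |·| = √(8²+80²) = √6464 ≈ 80.399, ∠ = arctan(80/8) ≈ 84.29°
zero at origin: s = j80 → |·| = 80, ∠ = 90.00°
pole (s+25): 25 + j80 → |·| = √(25²+80²) = √7025 ≈ 83.815, ∠ = arctan(80/25) ≈ 72.65°
pole (s+200): 200 + j80 → |·| = √(200²+80²) = √46400 ≈ 215.41, ∠ = arctan(80/200) ≈ 21.80°
|T| = 100 · 6431.9 / 18055 ≈ 35.624
Gain = 20 log₁₀(35.624) ≈ 31.03 dB

31.0 dB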